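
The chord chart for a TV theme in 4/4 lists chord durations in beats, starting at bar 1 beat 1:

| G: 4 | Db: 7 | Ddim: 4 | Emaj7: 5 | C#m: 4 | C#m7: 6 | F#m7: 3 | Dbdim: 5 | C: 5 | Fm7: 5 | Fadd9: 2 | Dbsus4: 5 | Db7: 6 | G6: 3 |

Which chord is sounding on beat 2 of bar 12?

Beat 2 of bar 12 is beat (12−1)×4 + 2 = 46 overall.
Running totals: G ends at 4, Db ends at 11, Ddim ends at 15, Emaj7 ends at 20, C#m ends at 24, C#m7 ends at 30, F#m7 ends at 33, Dbdim ends at 38, C ends at 43, Fm7 ends at 48.
Beat 46 falls within Fm7.

Fm7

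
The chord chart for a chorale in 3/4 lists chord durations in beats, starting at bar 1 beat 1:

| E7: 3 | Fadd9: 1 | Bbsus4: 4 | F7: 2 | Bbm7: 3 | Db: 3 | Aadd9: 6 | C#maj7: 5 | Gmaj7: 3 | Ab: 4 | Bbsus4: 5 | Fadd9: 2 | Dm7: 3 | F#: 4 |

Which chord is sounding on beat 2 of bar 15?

Dm7

Beat 2 of bar 15 is beat (15−1)×3 + 2 = 44 overall.
Running totals: E7 ends at 3, Fadd9 ends at 4, Bbsus4 ends at 8, F7 ends at 10, Bbm7 ends at 13, Db ends at 16, Aadd9 ends at 22, C#maj7 ends at 27, Gmaj7 ends at 30, Ab ends at 34, Bbsus4 ends at 39, Fadd9 ends at 41, Dm7 ends at 44.
Beat 44 falls within Dm7.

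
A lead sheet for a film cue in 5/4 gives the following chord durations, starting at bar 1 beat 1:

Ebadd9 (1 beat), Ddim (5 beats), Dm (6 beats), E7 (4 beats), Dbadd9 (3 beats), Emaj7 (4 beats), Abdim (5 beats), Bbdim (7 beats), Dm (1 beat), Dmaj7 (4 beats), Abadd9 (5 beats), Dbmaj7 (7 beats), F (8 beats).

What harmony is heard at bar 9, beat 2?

Abadd9

Beat 2 of bar 9 is beat (9−1)×5 + 2 = 42 overall.
Running totals: Ebadd9 ends at 1, Ddim ends at 6, Dm ends at 12, E7 ends at 16, Dbadd9 ends at 19, Emaj7 ends at 23, Abdim ends at 28, Bbdim ends at 35, Dm ends at 36, Dmaj7 ends at 40, Abadd9 ends at 45.
Beat 42 falls within Abadd9.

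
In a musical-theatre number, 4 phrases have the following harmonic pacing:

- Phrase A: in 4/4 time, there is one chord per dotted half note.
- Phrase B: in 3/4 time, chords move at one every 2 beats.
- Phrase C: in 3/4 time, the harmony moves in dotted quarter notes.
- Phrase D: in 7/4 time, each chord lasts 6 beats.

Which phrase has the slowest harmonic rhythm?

A: each chord is 3 beats in 4/4, so 4/3 per bar.
B: each chord is 2 beats in 3/4, so 1.5 per bar.
C: each chord is 1.5 beats in 3/4, so 2 per bar.
D: each chord is 6 beats in 7/4, so 7/6 per bar.
Slowest is D at 7/6 chords/bar.

Phrase D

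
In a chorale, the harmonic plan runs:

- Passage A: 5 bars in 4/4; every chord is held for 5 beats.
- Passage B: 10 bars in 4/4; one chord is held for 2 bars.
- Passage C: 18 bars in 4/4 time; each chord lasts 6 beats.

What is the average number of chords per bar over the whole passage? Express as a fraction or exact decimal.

7/11 chords per bar

A: 5 × 4 = 20 beats ÷ 5 = 4 chords.
B: 10 × 4 = 40 beats ÷ 8 = 5 chords.
C: 18 × 4 = 72 beats ÷ 6 = 12 chords.
Overall: 21 chords over 33 bars → 21/33 = 7/11 chords per bar.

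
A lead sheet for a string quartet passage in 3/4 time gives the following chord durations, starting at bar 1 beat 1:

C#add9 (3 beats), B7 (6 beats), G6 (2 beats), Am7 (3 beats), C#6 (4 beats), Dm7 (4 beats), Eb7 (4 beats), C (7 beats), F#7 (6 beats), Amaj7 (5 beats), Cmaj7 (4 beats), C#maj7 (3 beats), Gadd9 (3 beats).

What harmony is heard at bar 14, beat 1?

Amaj7

Beat 1 of bar 14 is beat (14−1)×3 + 1 = 40 overall.
Running totals: C#add9 ends at 3, B7 ends at 9, G6 ends at 11, Am7 ends at 14, C#6 ends at 18, Dm7 ends at 22, Eb7 ends at 26, C ends at 33, F#7 ends at 39, Amaj7 ends at 44.
Beat 40 falls within Amaj7.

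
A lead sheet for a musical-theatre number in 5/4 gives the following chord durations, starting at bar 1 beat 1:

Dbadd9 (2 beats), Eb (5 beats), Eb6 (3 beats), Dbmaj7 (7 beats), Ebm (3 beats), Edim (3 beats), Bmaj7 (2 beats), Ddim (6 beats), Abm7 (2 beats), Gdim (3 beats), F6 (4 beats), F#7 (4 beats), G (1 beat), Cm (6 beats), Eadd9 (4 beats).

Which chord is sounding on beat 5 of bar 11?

Beat 5 of bar 11 is beat (11−1)×5 + 5 = 55 overall.
Running totals: Dbadd9 ends at 2, Eb ends at 7, Eb6 ends at 10, Dbmaj7 ends at 17, Ebm ends at 20, Edim ends at 23, Bmaj7 ends at 25, Ddim ends at 31, Abm7 ends at 33, Gdim ends at 36, F6 ends at 40, F#7 ends at 44, G ends at 45, Cm ends at 51, Eadd9 ends at 55.
Beat 55 falls within Eadd9.

Eadd9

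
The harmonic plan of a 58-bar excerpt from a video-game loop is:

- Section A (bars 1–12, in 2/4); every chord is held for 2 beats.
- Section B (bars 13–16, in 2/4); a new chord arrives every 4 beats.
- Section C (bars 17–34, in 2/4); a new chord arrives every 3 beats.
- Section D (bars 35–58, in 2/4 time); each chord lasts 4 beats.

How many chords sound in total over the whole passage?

38 chords

A: 12·2 = 24 beats, 24/2 = 12 chords.
B: 4·2 = 8 beats, 8/4 = 2 chords.
C: 18·2 = 36 beats, 36/3 = 12 chords.
D: 24·2 = 48 beats, 48/4 = 12 chords.
Total: 12 + 2 + 12 + 12 = 38.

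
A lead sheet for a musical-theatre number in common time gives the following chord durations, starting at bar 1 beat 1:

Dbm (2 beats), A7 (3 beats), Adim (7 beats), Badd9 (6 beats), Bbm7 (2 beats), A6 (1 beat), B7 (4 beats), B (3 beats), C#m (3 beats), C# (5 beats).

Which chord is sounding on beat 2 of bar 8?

Beat 2 of bar 8 is beat (8−1)×4 + 2 = 30 overall.
Running totals: Dbm ends at 2, A7 ends at 5, Adim ends at 12, Badd9 ends at 18, Bbm7 ends at 20, A6 ends at 21, B7 ends at 25, B ends at 28, C#m ends at 31.
Beat 30 falls within C#m.

C#m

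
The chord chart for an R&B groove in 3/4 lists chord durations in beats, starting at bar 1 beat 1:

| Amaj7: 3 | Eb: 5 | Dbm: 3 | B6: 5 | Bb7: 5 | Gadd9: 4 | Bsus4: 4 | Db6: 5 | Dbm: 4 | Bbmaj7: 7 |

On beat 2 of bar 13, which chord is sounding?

Beat 2 of bar 13 is beat (13−1)×3 + 2 = 38 overall.
Running totals: Amaj7 ends at 3, Eb ends at 8, Dbm ends at 11, B6 ends at 16, Bb7 ends at 21, Gadd9 ends at 25, Bsus4 ends at 29, Db6 ends at 34, Dbm ends at 38.
Beat 38 falls within Dbm.

Dbm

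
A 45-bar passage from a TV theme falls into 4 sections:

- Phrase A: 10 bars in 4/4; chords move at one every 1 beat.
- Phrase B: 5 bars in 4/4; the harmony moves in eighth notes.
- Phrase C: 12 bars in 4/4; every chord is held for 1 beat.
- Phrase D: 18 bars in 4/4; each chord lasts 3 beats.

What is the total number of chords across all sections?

A has 40 beats and chords last 1 each, so 40 chords.
B has 20 beats and chords last 0.5 each, so 40 chords.
C has 48 beats and chords last 1 each, so 48 chords.
D has 72 beats and chords last 3 each, so 24 chords.
Total: 40 + 40 + 48 + 24 = 152.

152 chords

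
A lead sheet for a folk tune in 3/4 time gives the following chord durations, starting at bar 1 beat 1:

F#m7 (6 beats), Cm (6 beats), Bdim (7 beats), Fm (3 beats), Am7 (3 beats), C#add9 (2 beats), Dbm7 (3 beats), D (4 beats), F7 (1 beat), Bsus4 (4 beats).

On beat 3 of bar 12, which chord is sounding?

Bsus4

Beat 3 of bar 12 is beat (12−1)×3 + 3 = 36 overall.
Running totals: F#m7 ends at 6, Cm ends at 12, Bdim ends at 19, Fm ends at 22, Am7 ends at 25, C#add9 ends at 27, Dbm7 ends at 30, D ends at 34, F7 ends at 35, Bsus4 ends at 39.
Beat 36 falls within Bsus4.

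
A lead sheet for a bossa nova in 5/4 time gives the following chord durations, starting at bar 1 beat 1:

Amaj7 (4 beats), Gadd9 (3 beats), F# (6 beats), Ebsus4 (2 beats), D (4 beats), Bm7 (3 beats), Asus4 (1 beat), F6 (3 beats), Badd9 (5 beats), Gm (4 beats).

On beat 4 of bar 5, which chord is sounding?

Beat 4 of bar 5 is beat (5−1)×5 + 4 = 24 overall.
Running totals: Amaj7 ends at 4, Gadd9 ends at 7, F# ends at 13, Ebsus4 ends at 15, D ends at 19, Bm7 ends at 22, Asus4 ends at 23, F6 ends at 26.
Beat 24 falls within F6.

F6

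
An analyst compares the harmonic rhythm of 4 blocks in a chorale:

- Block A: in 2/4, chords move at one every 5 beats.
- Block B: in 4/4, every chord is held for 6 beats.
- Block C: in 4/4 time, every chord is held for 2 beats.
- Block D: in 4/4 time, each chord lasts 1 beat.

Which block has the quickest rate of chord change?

Block D

A: 2/5 = 0.4 chords/bar.
B: 4/6 = 2/3 chords/bar.
C: 4/2 = 2 chords/bar.
D: 4/1 = 4 chords/bar.
Fastest is D at 4 chords/bar.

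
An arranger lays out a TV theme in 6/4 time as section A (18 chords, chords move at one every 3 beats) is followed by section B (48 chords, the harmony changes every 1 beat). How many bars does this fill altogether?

A: 18 × 3 = 54 beats = 9 bars.
B: 48 × 1 = 48 beats = 8 bars.
Total: 9 + 8 = 17 bars.

17 bars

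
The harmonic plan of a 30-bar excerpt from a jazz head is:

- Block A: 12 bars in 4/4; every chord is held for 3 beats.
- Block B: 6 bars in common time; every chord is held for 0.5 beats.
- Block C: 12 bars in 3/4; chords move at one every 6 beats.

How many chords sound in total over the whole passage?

A: 12 bars × 4 beats = 48 beats; 3 beats/chord → 16 chords.
B: 6 bars × 4 beats = 24 beats; 0.5 beats/chord → 48 chords.
C: 12 bars × 3 beats = 36 beats; 6 beats/chord → 6 chords.
Total: 16 + 48 + 6 = 70.

70 chords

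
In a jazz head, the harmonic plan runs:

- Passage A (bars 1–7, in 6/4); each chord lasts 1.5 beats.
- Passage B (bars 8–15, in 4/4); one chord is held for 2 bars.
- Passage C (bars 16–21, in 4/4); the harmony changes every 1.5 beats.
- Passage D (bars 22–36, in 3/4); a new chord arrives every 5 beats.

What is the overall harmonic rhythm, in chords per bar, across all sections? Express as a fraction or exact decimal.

19/12 chords per bar

A: 7 bars of 6 beats is 42 beats; at 1.5 beats each that's 28 chords.
B: 8 bars of 4 beats is 32 beats; at 8 beats each that's 4 chords.
C: 6 bars of 4 beats is 24 beats; at 1.5 beats each that's 16 chords.
D: 15 bars of 3 beats is 45 beats; at 5 beats each that's 9 chords.
Overall: 57 chords over 36 bars → 57/36 = 19/12 chords per bar.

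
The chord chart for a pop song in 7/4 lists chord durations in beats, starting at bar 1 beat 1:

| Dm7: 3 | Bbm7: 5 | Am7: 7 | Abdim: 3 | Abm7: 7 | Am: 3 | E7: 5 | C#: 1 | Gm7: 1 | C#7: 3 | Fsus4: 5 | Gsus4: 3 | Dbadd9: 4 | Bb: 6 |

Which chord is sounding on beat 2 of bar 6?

C#7

Beat 2 of bar 6 is beat (6−1)×7 + 2 = 37 overall.
Running totals: Dm7 ends at 3, Bbm7 ends at 8, Am7 ends at 15, Abdim ends at 18, Abm7 ends at 25, Am ends at 28, E7 ends at 33, C# ends at 34, Gm7 ends at 35, C#7 ends at 38.
Beat 37 falls within C#7.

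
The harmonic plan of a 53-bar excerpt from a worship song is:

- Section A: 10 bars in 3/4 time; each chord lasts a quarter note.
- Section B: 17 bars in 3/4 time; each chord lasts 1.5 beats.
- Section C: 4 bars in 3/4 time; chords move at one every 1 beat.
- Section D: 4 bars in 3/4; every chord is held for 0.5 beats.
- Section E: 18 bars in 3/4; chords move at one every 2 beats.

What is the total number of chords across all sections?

127 chords

A: 10 bars × 3 beats = 30 beats; 1 beat/chord → 30 chords.
B: 17 bars × 3 beats = 51 beats; 1.5 beats/chord → 34 chords.
C: 4 bars × 3 beats = 12 beats; 1 beat/chord → 12 chords.
D: 4 bars × 3 beats = 12 beats; 0.5 beats/chord → 24 chords.
E: 18 bars × 3 beats = 54 beats; 2 beats/chord → 27 chords.
Total: 30 + 34 + 12 + 24 + 27 = 127.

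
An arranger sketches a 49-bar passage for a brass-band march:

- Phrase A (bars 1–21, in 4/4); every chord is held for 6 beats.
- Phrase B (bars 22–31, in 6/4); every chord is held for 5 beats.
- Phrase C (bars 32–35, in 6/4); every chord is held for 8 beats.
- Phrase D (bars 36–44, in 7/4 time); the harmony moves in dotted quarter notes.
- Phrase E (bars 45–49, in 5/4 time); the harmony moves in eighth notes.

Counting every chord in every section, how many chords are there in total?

121 chords

A: 21 bars × 4 beats = 84 beats; 6 beats/chord → 14 chords.
B: 10 bars × 6 beats = 60 beats; 5 beats/chord → 12 chords.
C: 4 bars × 6 beats = 24 beats; 8 beats/chord → 3 chords.
D: 9 bars × 7 beats = 63 beats; 1.5 beats/chord → 42 chords.
E: 5 bars × 5 beats = 25 beats; 0.5 beats/chord → 50 chords.
Total: 14 + 12 + 3 + 42 + 50 = 121.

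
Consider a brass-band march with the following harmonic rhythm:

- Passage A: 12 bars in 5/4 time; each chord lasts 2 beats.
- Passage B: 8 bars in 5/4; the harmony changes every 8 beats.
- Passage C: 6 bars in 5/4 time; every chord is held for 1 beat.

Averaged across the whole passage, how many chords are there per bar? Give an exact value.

A: 12 bars of 5 beats is 60 beats; at 2 beats each that's 30 chords.
B: 8 bars of 5 beats is 40 beats; at 8 beats each that's 5 chords.
C: 6 bars of 5 beats is 30 beats; at 1 beat each that's 30 chords.
Overall: 65 chords over 26 bars → 65/26 = 2.5 chords per bar.

2.5 chords per bar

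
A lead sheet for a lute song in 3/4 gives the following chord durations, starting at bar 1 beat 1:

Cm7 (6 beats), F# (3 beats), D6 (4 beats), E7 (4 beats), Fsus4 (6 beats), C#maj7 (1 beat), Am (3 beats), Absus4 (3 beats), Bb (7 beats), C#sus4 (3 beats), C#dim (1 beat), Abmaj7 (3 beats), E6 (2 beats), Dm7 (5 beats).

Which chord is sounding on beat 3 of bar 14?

Beat 3 of bar 14 is beat (14−1)×3 + 3 = 42 overall.
Running totals: Cm7 ends at 6, F# ends at 9, D6 ends at 13, E7 ends at 17, Fsus4 ends at 23, C#maj7 ends at 24, Am ends at 27, Absus4 ends at 30, Bb ends at 37, C#sus4 ends at 40, C#dim ends at 41, Abmaj7 ends at 44.
Beat 42 falls within Abmaj7.

Abmaj7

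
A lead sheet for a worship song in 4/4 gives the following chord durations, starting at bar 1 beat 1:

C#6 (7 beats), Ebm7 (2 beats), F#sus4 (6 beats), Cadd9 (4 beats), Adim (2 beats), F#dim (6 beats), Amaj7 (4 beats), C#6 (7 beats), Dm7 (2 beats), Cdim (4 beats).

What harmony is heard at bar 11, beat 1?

Cdim

Beat 1 of bar 11 is beat (11−1)×4 + 1 = 41 overall.
Running totals: C#6 ends at 7, Ebm7 ends at 9, F#sus4 ends at 15, Cadd9 ends at 19, Adim ends at 21, F#dim ends at 27, Amaj7 ends at 31, C#6 ends at 38, Dm7 ends at 40, Cdim ends at 44.
Beat 41 falls within Cdim.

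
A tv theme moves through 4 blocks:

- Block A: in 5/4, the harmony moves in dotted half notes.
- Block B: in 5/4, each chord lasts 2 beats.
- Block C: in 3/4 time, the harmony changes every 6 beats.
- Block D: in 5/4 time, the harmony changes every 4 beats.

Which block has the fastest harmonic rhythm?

A: 5 beats/bar ÷ 3 beats/chord = 5/3 chords/bar.
B: 5 beats/bar ÷ 2 beats/chord = 2.5 chords/bar.
C: 3 beats/bar ÷ 6 beats/chord = 0.5 chords/bar.
D: 5 beats/bar ÷ 4 beats/chord = 1.25 chords/bar.
Fastest is B at 2.5 chords/bar.

Block B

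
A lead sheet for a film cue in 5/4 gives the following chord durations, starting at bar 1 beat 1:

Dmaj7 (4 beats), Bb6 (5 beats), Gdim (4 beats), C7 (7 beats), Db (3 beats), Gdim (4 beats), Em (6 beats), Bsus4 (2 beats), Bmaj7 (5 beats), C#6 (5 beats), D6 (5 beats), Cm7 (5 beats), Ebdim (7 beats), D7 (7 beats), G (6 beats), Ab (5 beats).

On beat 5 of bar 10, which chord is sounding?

D6

Beat 5 of bar 10 is beat (10−1)×5 + 5 = 50 overall.
Running totals: Dmaj7 ends at 4, Bb6 ends at 9, Gdim ends at 13, C7 ends at 20, Db ends at 23, Gdim ends at 27, Em ends at 33, Bsus4 ends at 35, Bmaj7 ends at 40, C#6 ends at 45, D6 ends at 50.
Beat 50 falls within D6.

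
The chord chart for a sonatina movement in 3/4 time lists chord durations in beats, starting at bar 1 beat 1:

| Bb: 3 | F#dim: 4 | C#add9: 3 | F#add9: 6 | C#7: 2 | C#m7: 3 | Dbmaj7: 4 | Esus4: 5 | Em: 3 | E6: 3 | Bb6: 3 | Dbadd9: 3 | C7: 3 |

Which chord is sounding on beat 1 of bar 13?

Bb6

Beat 1 of bar 13 is beat (13−1)×3 + 1 = 37 overall.
Running totals: Bb ends at 3, F#dim ends at 7, C#add9 ends at 10, F#add9 ends at 16, C#7 ends at 18, C#m7 ends at 21, Dbmaj7 ends at 25, Esus4 ends at 30, Em ends at 33, E6 ends at 36, Bb6 ends at 39.
Beat 37 falls within Bb6.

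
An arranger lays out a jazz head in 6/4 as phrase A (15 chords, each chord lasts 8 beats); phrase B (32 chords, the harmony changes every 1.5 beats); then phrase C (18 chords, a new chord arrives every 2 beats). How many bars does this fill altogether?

A: 15 × 8 = 120 beats = 20 bars.
B: 32 × 1.5 = 48 beats = 8 bars.
C: 18 × 2 = 36 beats = 6 bars.
Total: 20 + 8 + 6 = 34 bars.

34 bars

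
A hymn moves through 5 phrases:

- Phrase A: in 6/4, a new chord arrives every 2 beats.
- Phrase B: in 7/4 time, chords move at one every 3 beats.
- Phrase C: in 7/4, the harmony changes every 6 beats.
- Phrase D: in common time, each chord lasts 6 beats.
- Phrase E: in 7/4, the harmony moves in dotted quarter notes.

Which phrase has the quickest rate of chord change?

Phrase E

A: each chord is 2 beats in 6/4, so 3 per bar.
B: each chord is 3 beats in 7/4, so 7/3 per bar.
C: each chord is 6 beats in 7/4, so 7/6 per bar.
D: each chord is 6 beats in 4/4, so 2/3 per bar.
E: each chord is 1.5 beats in 7/4, so 14/3 per bar.
Fastest is E at 14/3 chords/bar.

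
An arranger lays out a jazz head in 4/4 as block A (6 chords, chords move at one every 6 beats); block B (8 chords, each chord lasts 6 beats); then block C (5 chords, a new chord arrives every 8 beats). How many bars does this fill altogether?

A: 6 × 6 = 36 beats = 9 bars.
B: 8 × 6 = 48 beats = 12 bars.
C: 5 × 8 = 40 beats = 10 bars.
Total: 9 + 12 + 10 = 31 bars.

31 bars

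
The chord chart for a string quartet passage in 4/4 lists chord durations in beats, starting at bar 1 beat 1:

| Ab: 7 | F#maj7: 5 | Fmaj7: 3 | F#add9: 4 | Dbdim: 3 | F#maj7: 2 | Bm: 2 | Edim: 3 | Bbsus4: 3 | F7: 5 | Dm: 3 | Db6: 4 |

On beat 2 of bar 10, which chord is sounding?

Beat 2 of bar 10 is beat (10−1)×4 + 2 = 38 overall.
Running totals: Ab ends at 7, F#maj7 ends at 12, Fmaj7 ends at 15, F#add9 ends at 19, Dbdim ends at 22, F#maj7 ends at 24, Bm ends at 26, Edim ends at 29, Bbsus4 ends at 32, F7 ends at 37, Dm ends at 40.
Beat 38 falls within Dm.

Dm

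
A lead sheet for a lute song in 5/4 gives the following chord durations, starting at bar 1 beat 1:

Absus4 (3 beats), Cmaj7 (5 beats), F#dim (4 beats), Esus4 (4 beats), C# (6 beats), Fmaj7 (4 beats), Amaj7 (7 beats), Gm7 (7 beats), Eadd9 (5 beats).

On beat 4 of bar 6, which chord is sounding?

Amaj7

Beat 4 of bar 6 is beat (6−1)×5 + 4 = 29 overall.
Running totals: Absus4 ends at 3, Cmaj7 ends at 8, F#dim ends at 12, Esus4 ends at 16, C# ends at 22, Fmaj7 ends at 26, Amaj7 ends at 33.
Beat 29 falls within Amaj7.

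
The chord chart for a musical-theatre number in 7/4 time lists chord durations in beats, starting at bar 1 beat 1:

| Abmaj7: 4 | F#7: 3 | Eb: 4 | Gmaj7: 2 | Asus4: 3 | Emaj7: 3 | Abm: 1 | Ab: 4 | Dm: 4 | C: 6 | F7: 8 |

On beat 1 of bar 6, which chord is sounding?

Beat 1 of bar 6 is beat (6−1)×7 + 1 = 36 overall.
Running totals: Abmaj7 ends at 4, F#7 ends at 7, Eb ends at 11, Gmaj7 ends at 13, Asus4 ends at 16, Emaj7 ends at 19, Abm ends at 20, Ab ends at 24, Dm ends at 28, C ends at 34, F7 ends at 42.
Beat 36 falls within F7.

F7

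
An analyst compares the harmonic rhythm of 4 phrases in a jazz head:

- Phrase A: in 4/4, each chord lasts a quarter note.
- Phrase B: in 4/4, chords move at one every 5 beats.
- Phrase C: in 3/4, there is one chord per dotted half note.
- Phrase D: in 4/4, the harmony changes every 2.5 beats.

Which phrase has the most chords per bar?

Phrase A

A: 4/1 = 4 chords/bar.
B: 4/5 = 0.8 chords/bar.
C: 3/3 = 1 chord/bar.
D: 4/2.5 = 1.6 chords/bar.
Fastest is A at 4 chords/bar.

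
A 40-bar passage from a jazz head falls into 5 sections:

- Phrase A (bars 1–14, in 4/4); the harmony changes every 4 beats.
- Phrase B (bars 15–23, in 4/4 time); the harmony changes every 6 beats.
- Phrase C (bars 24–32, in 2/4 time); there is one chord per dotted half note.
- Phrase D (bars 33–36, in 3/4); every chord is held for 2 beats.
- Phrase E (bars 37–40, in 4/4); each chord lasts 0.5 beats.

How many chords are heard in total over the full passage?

64 chords

A: 14 bars × 4 beats = 56 beats; 4 beats/chord → 14 chords.
B: 9 bars × 4 beats = 36 beats; 6 beats/chord → 6 chords.
C: 9 bars × 2 beats = 18 beats; 3 beats/chord → 6 chords.
D: 4 bars × 3 beats = 12 beats; 2 beats/chord → 6 chords.
E: 4 bars × 4 beats = 16 beats; 0.5 beats/chord → 32 chords.
Total: 14 + 6 + 6 + 6 + 32 = 64.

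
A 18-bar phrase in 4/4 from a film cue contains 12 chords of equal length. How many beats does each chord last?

6 beats

18 bars × 4 beats/bar = 72 beats total.
72 beats ÷ 12 chords = 6 beats per chord.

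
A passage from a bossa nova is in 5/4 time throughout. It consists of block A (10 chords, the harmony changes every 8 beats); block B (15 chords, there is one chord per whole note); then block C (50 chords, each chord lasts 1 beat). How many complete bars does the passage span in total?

A: 10 × 8 = 80 beats = 16 bars.
B: 15 × 4 = 60 beats = 12 bars.
C: 50 × 1 = 50 beats = 10 bars.
Total: 16 + 12 + 10 = 38 bars.

38 bars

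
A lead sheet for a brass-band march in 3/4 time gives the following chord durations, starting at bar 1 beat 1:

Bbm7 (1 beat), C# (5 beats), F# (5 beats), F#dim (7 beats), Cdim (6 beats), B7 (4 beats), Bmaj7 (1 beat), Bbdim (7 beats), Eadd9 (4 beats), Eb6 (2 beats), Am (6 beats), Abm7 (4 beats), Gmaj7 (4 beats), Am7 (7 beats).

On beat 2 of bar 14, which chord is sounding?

Beat 2 of bar 14 is beat (14−1)×3 + 2 = 41 overall.
Running totals: Bbm7 ends at 1, C# ends at 6, F# ends at 11, F#dim ends at 18, Cdim ends at 24, B7 ends at 28, Bmaj7 ends at 29, Bbdim ends at 36, Eadd9 ends at 40, Eb6 ends at 42.
Beat 41 falls within Eb6.

Eb6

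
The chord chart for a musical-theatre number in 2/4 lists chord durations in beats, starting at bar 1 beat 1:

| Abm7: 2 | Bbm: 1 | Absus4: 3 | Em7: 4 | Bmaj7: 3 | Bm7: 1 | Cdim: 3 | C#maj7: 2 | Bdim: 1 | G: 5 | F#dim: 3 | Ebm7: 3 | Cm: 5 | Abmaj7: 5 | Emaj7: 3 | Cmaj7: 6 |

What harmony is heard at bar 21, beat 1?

Beat 1 of bar 21 is beat (21−1)×2 + 1 = 41 overall.
Running totals: Abm7 ends at 2, Bbm ends at 3, Absus4 ends at 6, Em7 ends at 10, Bmaj7 ends at 13, Bm7 ends at 14, Cdim ends at 17, C#maj7 ends at 19, Bdim ends at 20, G ends at 25, F#dim ends at 28, Ebm7 ends at 31, Cm ends at 36, Abmaj7 ends at 41.
Beat 41 falls within Abmaj7.

Abmaj7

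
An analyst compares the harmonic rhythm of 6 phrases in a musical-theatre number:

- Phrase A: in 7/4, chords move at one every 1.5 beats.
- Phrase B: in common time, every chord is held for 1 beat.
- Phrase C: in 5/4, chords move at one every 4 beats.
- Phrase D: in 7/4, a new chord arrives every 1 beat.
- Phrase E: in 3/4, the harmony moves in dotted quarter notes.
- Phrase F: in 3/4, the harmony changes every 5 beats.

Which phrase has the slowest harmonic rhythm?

Phrase F

A: each chord is 1.5 beats in 7/4, so 14/3 per bar.
B: each chord is 1 beat in 4/4, so 4 per bar.
C: each chord is 4 beats in 5/4, so 1.25 per bar.
D: each chord is 1 beat in 7/4, so 7 per bar.
E: each chord is 1.5 beats in 3/4, so 2 per bar.
F: each chord is 5 beats in 3/4, so 0.6 per bar.
Slowest is F at 0.6 chords/bar.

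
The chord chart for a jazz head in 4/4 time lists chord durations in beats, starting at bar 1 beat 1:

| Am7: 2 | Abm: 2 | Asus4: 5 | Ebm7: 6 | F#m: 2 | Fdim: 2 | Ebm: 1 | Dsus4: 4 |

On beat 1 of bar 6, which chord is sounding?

Beat 1 of bar 6 is beat (6−1)×4 + 1 = 21 overall.
Running totals: Am7 ends at 2, Abm ends at 4, Asus4 ends at 9, Ebm7 ends at 15, F#m ends at 17, Fdim ends at 19, Ebm ends at 20, Dsus4 ends at 24.
Beat 21 falls within Dsus4.

Dsus4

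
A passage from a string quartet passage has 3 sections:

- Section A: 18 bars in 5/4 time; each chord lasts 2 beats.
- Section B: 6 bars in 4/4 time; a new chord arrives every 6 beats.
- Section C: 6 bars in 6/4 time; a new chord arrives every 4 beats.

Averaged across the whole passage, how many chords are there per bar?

29/15 chords per bar

A: 18 × 5 = 90 beats ÷ 2 = 45 chords.
B: 6 × 4 = 24 beats ÷ 6 = 4 chords.
C: 6 × 6 = 36 beats ÷ 4 = 9 chords.
Overall: 58 chords over 30 bars → 58/30 = 29/15 chords per bar.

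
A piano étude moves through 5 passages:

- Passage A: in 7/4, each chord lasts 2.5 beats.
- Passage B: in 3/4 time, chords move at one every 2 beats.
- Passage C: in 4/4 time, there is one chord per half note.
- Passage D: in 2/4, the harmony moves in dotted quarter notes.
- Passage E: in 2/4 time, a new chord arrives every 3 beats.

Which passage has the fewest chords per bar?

A: 7 beats/bar ÷ 2.5 beats/chord = 2.8 chords/bar.
B: 3 beats/bar ÷ 2 beats/chord = 1.5 chords/bar.
C: 4 beats/bar ÷ 2 beats/chord = 2 chords/bar.
D: 2 beats/bar ÷ 1.5 beats/chord = 4/3 chords/bar.
E: 2 beats/bar ÷ 3 beats/chord = 2/3 chords/bar.
Slowest is E at 2/3 chords/bar.

Passage E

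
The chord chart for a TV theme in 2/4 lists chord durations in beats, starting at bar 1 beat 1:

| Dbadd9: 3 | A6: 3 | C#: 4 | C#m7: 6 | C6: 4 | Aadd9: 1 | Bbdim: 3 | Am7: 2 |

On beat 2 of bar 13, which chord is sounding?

Beat 2 of bar 13 is beat (13−1)×2 + 2 = 26 overall.
Running totals: Dbadd9 ends at 3, A6 ends at 6, C# ends at 10, C#m7 ends at 16, C6 ends at 20, Aadd9 ends at 21, Bbdim ends at 24, Am7 ends at 26.
Beat 26 falls within Am7.

Am7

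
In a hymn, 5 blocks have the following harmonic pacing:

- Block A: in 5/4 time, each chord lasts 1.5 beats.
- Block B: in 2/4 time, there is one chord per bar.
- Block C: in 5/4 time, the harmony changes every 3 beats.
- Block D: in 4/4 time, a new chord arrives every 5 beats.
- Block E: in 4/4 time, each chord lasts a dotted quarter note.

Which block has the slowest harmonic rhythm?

A: 5/1.5 = 10/3 chords/bar.
B: 2/2 = 1 chord/bar.
C: 5/3 = 5/3 chords/bar.
D: 4/5 = 0.8 chords/bar.
E: 4/1.5 = 8/3 chords/bar.
Slowest is D at 0.8 chords/bar.

Block D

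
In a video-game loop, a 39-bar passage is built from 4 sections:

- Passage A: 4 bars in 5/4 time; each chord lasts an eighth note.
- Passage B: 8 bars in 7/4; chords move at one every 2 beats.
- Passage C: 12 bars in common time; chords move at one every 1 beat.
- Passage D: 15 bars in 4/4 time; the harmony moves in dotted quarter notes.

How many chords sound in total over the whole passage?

156 chords

A: 4 bars × 5 beats = 20 beats; 0.5 beats/chord → 40 chords.
B: 8 bars × 7 beats = 56 beats; 2 beats/chord → 28 chords.
C: 12 bars × 4 beats = 48 beats; 1 beat/chord → 48 chords.
D: 15 bars × 4 beats = 60 beats; 1.5 beats/chord → 40 chords.
Total: 40 + 28 + 48 + 40 = 156.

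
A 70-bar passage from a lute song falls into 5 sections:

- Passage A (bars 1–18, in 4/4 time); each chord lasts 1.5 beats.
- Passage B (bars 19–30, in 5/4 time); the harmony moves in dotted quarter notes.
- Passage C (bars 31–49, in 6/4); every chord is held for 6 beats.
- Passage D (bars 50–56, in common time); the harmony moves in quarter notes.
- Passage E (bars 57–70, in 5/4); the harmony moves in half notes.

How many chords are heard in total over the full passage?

170 chords

A has 72 beats and chords last 1.5 each, so 48 chords.
B has 60 beats and chords last 1.5 each, so 40 chords.
C has 114 beats and chords last 6 each, so 19 chords.
D has 28 beats and chords last 1 each, so 28 chords.
E has 70 beats and chords last 2 each, so 35 chords.
Total: 48 + 40 + 19 + 28 + 35 = 170.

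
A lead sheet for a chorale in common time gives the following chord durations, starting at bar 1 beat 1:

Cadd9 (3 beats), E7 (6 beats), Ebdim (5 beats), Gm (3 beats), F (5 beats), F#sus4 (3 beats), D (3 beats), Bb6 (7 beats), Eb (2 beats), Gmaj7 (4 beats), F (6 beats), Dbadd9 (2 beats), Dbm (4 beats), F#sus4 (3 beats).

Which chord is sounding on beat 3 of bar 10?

Beat 3 of bar 10 is beat (10−1)×4 + 3 = 39 overall.
Running totals: Cadd9 ends at 3, E7 ends at 9, Ebdim ends at 14, Gm ends at 17, F ends at 22, F#sus4 ends at 25, D ends at 28, Bb6 ends at 35, Eb ends at 37, Gmaj7 ends at 41.
Beat 39 falls within Gmaj7.

Gmaj7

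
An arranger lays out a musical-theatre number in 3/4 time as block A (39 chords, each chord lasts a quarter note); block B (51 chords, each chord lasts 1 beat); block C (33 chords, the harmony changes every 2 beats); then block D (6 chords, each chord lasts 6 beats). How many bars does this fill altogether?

64 bars

A: 39 × 1 = 39 beats = 13 bars.
B: 51 × 1 = 51 beats = 17 bars.
C: 33 × 2 = 66 beats = 22 bars.
D: 6 × 6 = 36 beats = 12 bars.
Total: 13 + 17 + 22 + 12 = 64 bars.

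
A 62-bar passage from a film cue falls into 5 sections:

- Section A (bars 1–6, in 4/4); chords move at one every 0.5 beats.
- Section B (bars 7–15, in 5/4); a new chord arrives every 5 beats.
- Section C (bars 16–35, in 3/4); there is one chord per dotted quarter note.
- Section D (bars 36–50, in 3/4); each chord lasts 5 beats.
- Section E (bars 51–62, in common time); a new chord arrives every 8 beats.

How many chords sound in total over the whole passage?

112 chords

A: 6·4 = 24 beats, 24/0.5 = 48 chords.
B: 9·5 = 45 beats, 45/5 = 9 chords.
C: 20·3 = 60 beats, 60/1.5 = 40 chords.
D: 15·3 = 45 beats, 45/5 = 9 chords.
E: 12·4 = 48 beats, 48/8 = 6 chords.
Total: 48 + 9 + 40 + 9 + 6 = 112.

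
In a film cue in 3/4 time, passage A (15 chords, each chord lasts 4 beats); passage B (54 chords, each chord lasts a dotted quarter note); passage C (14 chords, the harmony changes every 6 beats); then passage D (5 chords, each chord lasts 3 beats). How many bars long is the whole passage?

80 bars

A: 15 × 4 = 60 beats = 20 bars.
B: 54 × 1.5 = 81 beats = 27 bars.
C: 14 × 6 = 84 beats = 28 bars.
D: 5 × 3 = 15 beats = 5 bars.
Total: 20 + 27 + 28 + 5 = 80 bars.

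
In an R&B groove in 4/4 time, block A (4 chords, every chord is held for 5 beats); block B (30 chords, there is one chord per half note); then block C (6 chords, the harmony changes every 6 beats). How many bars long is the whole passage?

A: 4 × 5 = 20 beats = 5 bars.
B: 30 × 2 = 60 beats = 15 bars.
C: 6 × 6 = 36 beats = 9 bars.
Total: 5 + 15 + 9 = 29 bars.

29 bars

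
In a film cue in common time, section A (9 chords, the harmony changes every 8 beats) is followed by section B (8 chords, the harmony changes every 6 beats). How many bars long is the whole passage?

A: 9 × 8 = 72 beats = 18 bars.
B: 8 × 6 = 48 beats = 12 bars.
Total: 18 + 12 = 30 bars.

30 bars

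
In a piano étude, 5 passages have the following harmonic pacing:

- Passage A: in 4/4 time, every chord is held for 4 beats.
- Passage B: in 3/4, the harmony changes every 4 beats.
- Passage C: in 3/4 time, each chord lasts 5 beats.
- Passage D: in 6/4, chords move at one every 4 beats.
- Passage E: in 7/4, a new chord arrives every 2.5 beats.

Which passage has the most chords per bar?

A: each chord is 4 beats in 4/4, so 1 per bar.
B: each chord is 4 beats in 3/4, so 0.75 per bar.
C: each chord is 5 beats in 3/4, so 0.6 per bar.
D: each chord is 4 beats in 6/4, so 1.5 per bar.
E: each chord is 2.5 beats in 7/4, so 2.8 per bar.
Fastest is E at 2.8 chords/bar.

Passage E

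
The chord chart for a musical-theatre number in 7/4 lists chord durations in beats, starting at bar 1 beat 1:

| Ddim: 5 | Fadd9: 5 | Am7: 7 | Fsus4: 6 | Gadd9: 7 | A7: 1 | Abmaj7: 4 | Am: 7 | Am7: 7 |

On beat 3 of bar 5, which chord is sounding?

Beat 3 of bar 5 is beat (5−1)×7 + 3 = 31 overall.
Running totals: Ddim ends at 5, Fadd9 ends at 10, Am7 ends at 17, Fsus4 ends at 23, Gadd9 ends at 30, A7 ends at 31.
Beat 31 falls within A7.

A7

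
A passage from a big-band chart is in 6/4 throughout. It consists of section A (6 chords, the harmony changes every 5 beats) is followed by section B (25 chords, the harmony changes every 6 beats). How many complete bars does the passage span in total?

30 bars

A: 6 × 5 = 30 beats = 5 bars.
B: 25 × 6 = 150 beats = 25 bars.
Total: 5 + 25 = 30 bars.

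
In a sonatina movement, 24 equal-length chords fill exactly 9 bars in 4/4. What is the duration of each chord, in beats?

9 bars × 4 beats/bar = 36 beats total.
36 beats ÷ 24 chords = 1.5 beats per chord.
(That is a dotted quarter note.)

1.5 beats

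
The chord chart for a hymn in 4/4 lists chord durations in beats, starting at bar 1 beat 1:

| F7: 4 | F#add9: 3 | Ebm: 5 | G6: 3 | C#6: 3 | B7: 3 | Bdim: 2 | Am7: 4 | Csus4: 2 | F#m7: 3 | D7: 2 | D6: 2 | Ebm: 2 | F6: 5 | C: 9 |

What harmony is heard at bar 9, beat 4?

D6

Beat 4 of bar 9 is beat (9−1)×4 + 4 = 36 overall.
Running totals: F7 ends at 4, F#add9 ends at 7, Ebm ends at 12, G6 ends at 15, C#6 ends at 18, B7 ends at 21, Bdim ends at 23, Am7 ends at 27, Csus4 ends at 29, F#m7 ends at 32, D7 ends at 34, D6 ends at 36.
Beat 36 falls within D6.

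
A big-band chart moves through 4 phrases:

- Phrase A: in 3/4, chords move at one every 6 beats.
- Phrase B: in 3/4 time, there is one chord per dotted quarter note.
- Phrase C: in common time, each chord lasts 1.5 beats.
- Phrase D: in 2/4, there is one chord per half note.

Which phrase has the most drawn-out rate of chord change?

A: each chord is 6 beats in 3/4, so 0.5 per bar.
B: each chord is 1.5 beats in 3/4, so 2 per bar.
C: each chord is 1.5 beats in 4/4, so 8/3 per bar.
D: each chord is 2 beats in 2/4, so 1 per bar.
Slowest is A at 0.5 chords/bar.

Phrase A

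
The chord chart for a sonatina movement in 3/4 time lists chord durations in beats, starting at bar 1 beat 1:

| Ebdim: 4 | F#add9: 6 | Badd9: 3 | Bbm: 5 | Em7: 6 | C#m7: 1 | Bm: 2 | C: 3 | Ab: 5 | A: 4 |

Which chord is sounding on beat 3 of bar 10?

C

Beat 3 of bar 10 is beat (10−1)×3 + 3 = 30 overall.
Running totals: Ebdim ends at 4, F#add9 ends at 10, Badd9 ends at 13, Bbm ends at 18, Em7 ends at 24, C#m7 ends at 25, Bm ends at 27, C ends at 30.
Beat 30 falls within C.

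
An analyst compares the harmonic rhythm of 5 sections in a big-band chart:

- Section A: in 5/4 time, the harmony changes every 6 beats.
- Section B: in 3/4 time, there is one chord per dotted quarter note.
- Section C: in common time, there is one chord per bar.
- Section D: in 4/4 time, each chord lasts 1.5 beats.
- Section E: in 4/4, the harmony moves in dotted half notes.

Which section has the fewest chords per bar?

Section A

A: 5/6 = 5/6 chords/bar.
B: 3/1.5 = 2 chords/bar.
C: 4/4 = 1 chord/bar.
D: 4/1.5 = 8/3 chords/bar.
E: 4/3 = 4/3 chords/bar.
Slowest is A at 5/6 chords/bar.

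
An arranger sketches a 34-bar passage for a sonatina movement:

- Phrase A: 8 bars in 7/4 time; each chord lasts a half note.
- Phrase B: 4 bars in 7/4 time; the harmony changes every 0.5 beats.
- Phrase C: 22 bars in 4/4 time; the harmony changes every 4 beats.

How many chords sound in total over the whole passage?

A: 8 bars × 7 beats = 56 beats; 2 beats/chord → 28 chords.
B: 4 bars × 7 beats = 28 beats; 0.5 beats/chord → 56 chords.
C: 22 bars × 4 beats = 88 beats; 4 beats/chord → 22 chords.
Total: 28 + 56 + 22 = 106.

106 chords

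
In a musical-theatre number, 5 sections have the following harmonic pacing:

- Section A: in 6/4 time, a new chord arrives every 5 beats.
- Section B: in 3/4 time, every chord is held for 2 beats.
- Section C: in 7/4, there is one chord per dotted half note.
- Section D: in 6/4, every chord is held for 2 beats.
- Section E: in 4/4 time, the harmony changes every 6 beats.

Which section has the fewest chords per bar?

Section E

A: 6/5 = 1.2 chords/bar.
B: 3/2 = 1.5 chords/bar.
C: 7/3 = 7/3 chords/bar.
D: 6/2 = 3 chords/bar.
E: 4/6 = 2/3 chords/bar.
Slowest is E at 2/3 chords/bar.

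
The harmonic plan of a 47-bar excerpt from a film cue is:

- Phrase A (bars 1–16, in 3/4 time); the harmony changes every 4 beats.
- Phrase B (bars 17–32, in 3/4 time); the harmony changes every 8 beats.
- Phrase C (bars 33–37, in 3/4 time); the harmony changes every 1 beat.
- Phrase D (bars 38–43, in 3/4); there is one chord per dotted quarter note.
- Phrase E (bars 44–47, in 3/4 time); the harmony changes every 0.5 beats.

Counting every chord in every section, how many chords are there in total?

A: 16·3 = 48 beats, 48/4 = 12 chords.
B: 16·3 = 48 beats, 48/8 = 6 chords.
C: 5·3 = 15 beats, 15/1 = 15 chords.
D: 6·3 = 18 beats, 18/1.5 = 12 chords.
E: 4·3 = 12 beats, 12/0.5 = 24 chords.
Total: 12 + 6 + 15 + 12 + 24 = 69.

69 chords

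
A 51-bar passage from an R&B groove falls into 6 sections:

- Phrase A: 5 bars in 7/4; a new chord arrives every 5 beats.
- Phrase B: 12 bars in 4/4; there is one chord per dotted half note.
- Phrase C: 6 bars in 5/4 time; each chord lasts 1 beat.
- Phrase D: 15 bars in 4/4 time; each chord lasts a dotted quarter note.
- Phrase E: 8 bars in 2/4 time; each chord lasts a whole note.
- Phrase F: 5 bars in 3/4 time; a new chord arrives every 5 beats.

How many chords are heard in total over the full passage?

A has 35 beats and chords last 5 each, so 7 chords.
B has 48 beats and chords last 3 each, so 16 chords.
C has 30 beats and chords last 1 each, so 30 chords.
D has 60 beats and chords last 1.5 each, so 40 chords.
E has 16 beats and chords last 4 each, so 4 chords.
F has 15 beats and chords last 5 each, so 3 chords.
Total: 7 + 16 + 30 + 40 + 4 + 3 = 100.

100 chords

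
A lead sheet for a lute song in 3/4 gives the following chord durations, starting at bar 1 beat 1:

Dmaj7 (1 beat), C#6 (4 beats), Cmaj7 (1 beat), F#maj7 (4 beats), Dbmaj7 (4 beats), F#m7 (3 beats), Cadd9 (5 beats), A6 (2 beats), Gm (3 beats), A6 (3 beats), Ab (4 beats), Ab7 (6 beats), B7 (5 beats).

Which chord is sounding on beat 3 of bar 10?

A6

Beat 3 of bar 10 is beat (10−1)×3 + 3 = 30 overall.
Running totals: Dmaj7 ends at 1, C#6 ends at 5, Cmaj7 ends at 6, F#maj7 ends at 10, Dbmaj7 ends at 14, F#m7 ends at 17, Cadd9 ends at 22, A6 ends at 24, Gm ends at 27, A6 ends at 30.
Beat 30 falls within A6.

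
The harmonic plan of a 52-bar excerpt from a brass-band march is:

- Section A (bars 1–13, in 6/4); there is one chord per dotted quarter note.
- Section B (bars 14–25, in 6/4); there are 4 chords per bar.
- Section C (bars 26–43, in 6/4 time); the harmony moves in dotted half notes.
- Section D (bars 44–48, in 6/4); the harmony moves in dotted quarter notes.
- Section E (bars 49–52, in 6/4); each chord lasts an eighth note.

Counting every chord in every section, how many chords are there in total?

A has 78 beats and chords last 1.5 each, so 52 chords.
B has 72 beats and chords last 1.5 each, so 48 chords.
C has 108 beats and chords last 3 each, so 36 chords.
D has 30 beats and chords last 1.5 each, so 20 chords.
E has 24 beats and chords last 0.5 each, so 48 chords.
Total: 52 + 48 + 36 + 20 + 48 = 204.

204 chords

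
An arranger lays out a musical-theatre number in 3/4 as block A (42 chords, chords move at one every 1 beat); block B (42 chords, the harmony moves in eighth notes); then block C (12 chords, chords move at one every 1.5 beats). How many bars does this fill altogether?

27 bars

A: 42 × 1 = 42 beats = 14 bars.
B: 42 × 0.5 = 21 beats = 7 bars.
C: 12 × 1.5 = 18 beats = 6 bars.
Total: 14 + 7 + 6 = 27 bars.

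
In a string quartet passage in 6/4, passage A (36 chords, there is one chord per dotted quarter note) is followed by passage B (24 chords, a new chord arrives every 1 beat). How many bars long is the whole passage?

A: 36 × 1.5 = 54 beats = 9 bars.
B: 24 × 1 = 24 beats = 4 bars.
Total: 9 + 4 = 13 bars.

13 bars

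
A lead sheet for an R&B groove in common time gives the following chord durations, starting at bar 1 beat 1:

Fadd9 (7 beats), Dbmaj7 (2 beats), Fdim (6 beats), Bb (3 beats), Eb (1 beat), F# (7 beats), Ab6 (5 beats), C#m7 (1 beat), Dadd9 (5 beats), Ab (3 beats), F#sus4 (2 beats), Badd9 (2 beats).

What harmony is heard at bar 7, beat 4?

Beat 4 of bar 7 is beat (7−1)×4 + 4 = 28 overall.
Running totals: Fadd9 ends at 7, Dbmaj7 ends at 9, Fdim ends at 15, Bb ends at 18, Eb ends at 19, F# ends at 26, Ab6 ends at 31.
Beat 28 falls within Ab6.

Ab6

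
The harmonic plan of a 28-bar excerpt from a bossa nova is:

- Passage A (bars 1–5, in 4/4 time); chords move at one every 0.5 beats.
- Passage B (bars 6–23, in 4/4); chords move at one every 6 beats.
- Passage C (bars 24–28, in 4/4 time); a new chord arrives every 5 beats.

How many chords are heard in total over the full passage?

56 chords

A: 5 bars × 4 beats = 20 beats; 0.5 beats/chord → 40 chords.
B: 18 bars × 4 beats = 72 beats; 6 beats/chord → 12 chords.
C: 5 bars × 4 beats = 20 beats; 5 beats/chord → 4 chords.
Total: 40 + 12 + 4 = 56.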